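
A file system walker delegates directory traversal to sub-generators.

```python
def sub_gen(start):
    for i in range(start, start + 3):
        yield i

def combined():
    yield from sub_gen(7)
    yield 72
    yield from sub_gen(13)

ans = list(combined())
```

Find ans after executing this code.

Step 1: combined() delegates to sub_gen(7):
  yield 7
  yield 8
  yield 9
Step 2: yield 72
Step 3: Delegates to sub_gen(13):
  yield 13
  yield 14
  yield 15
Therefore ans = [7, 8, 9, 72, 13, 14, 15].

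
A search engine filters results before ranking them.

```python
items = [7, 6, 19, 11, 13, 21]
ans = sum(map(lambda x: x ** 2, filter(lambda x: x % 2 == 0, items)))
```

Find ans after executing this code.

Step 1: Filter even numbers from [7, 6, 19, 11, 13, 21]: [6]
Step 2: Square each: [36]
Step 3: Sum = 36.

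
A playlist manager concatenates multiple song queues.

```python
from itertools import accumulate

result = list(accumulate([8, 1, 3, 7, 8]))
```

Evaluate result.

Step 1: accumulate computes running sums:
  + 8 = 8
  + 1 = 9
  + 3 = 12
  + 7 = 19
  + 8 = 27
Therefore result = [8, 9, 12, 19, 27].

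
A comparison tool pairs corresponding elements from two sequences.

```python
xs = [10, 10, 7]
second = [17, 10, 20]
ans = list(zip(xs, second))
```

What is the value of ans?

Step 1: zip pairs elements at same index:
  Index 0: (10, 17)
  Index 1: (10, 10)
  Index 2: (7, 20)
Therefore ans = [(10, 17), (10, 10), (7, 20)].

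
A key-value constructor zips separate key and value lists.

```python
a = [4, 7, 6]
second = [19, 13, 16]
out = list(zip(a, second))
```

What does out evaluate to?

Step 1: zip pairs elements at same index:
  Index 0: (4, 19)
  Index 1: (7, 13)
  Index 2: (6, 16)
Therefore out = [(4, 19), (7, 13), (6, 16)].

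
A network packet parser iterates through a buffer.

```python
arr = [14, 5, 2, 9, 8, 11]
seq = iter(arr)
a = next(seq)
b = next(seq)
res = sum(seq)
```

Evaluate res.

Step 1: Create iterator over [14, 5, 2, 9, 8, 11].
Step 2: a = next() = 14, b = next() = 5.
Step 3: sum() of remaining [2, 9, 8, 11] = 30.
Therefore res = 30.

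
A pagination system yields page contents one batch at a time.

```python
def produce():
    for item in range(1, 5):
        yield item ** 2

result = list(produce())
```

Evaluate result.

Step 1: For each item in range(1, 5), yield item**2:
  item=1: yield 1**2 = 1
  item=2: yield 2**2 = 4
  item=3: yield 3**2 = 9
  item=4: yield 4**2 = 16
Therefore result = [1, 4, 9, 16].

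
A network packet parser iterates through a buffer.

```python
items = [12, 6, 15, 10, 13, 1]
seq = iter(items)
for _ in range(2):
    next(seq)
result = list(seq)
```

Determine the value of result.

Step 1: Create iterator over [12, 6, 15, 10, 13, 1].
Step 2: Advance 2 positions (consuming [12, 6]).
Step 3: list() collects remaining elements: [15, 10, 13, 1].
Therefore result = [15, 10, 13, 1].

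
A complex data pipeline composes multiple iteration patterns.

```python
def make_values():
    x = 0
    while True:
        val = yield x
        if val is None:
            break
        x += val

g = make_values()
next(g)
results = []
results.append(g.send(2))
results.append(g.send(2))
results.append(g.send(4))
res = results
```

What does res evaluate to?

Step 1: next(g) -> yield 0.
Step 2: send(2) -> x = 2, yield 2.
Step 3: send(2) -> x = 4, yield 4.
Step 4: send(4) -> x = 8, yield 8.
Therefore res = [2, 4, 8].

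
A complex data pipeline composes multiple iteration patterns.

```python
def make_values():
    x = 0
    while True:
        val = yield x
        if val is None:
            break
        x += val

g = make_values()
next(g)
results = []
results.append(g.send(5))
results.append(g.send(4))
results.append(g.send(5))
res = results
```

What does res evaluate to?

Step 1: next(g) -> yield 0.
Step 2: send(5) -> x = 5, yield 5.
Step 3: send(4) -> x = 9, yield 9.
Step 4: send(5) -> x = 14, yield 14.
Therefore res = [5, 9, 14].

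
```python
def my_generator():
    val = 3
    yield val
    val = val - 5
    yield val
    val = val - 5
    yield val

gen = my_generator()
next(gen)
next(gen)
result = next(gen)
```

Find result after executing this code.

Step 1: Trace through generator execution:
  Yield 1: val starts at 3, yield 3
  Yield 2: val = 3 - 5 = -2, yield -2
  Yield 3: val = -2 - 5 = -7, yield -7
Step 2: First next() gets 3, second next() gets the second value, third next() yields -7.
Therefore result = -7.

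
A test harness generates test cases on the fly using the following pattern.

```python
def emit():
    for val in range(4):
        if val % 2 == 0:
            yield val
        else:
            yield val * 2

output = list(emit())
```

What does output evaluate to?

Step 1: For each val in range(4), yield val if even, else val*2:
  val=0 (even): yield 0
  val=1 (odd): yield 1*2 = 2
  val=2 (even): yield 2
  val=3 (odd): yield 3*2 = 6
Therefore output = [0, 2, 2, 6].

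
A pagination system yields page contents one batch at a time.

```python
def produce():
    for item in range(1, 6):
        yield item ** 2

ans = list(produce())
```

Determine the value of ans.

Step 1: For each item in range(1, 6), yield item**2:
  item=1: yield 1**2 = 1
  item=2: yield 2**2 = 4
  item=3: yield 3**2 = 9
  item=4: yield 4**2 = 16
  item=5: yield 5**2 = 25
Therefore ans = [1, 4, 9, 16, 25].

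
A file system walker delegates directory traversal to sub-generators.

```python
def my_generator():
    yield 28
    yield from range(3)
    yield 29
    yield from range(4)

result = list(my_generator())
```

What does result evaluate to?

Step 1: Trace yields in order:
  yield 28
  yield 0
  yield 1
  yield 2
  yield 29
  yield 0
  yield 1
  yield 2
  yield 3
Therefore result = [28, 0, 1, 2, 29, 0, 1, 2, 3].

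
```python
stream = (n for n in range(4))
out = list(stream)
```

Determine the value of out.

Step 1: Generator expression iterates range(4): [0, 1, 2, 3].
Step 2: list() collects all values.
Therefore out = [0, 1, 2, 3].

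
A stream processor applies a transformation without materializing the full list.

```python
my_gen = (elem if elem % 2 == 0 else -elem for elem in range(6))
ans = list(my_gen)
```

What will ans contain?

Step 1: For each elem in range(6), yield elem if even, else -elem:
  elem=0: even, yield 0
  elem=1: odd, yield -1
  elem=2: even, yield 2
  elem=3: odd, yield -3
  elem=4: even, yield 4
  elem=5: odd, yield -5
Therefore ans = [0, -1, 2, -3, 4, -5].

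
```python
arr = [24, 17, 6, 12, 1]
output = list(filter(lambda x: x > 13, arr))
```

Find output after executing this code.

Step 1: Filter elements > 13:
  24: kept
  17: kept
  6: removed
  12: removed
  1: removed
Therefore output = [24, 17].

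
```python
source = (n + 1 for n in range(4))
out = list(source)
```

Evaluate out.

Step 1: For each n in range(4), compute n+1:
  n=0: 0+1 = 1
  n=1: 1+1 = 2
  n=2: 2+1 = 3
  n=3: 3+1 = 4
Therefore out = [1, 2, 3, 4].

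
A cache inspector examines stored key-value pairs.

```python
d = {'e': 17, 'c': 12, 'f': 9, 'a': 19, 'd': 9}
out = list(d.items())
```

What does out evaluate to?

Step 1: d.items() returns (key, value) pairs in insertion order.
Therefore out = [('e', 17), ('c', 12), ('f', 9), ('a', 19), ('d', 9)].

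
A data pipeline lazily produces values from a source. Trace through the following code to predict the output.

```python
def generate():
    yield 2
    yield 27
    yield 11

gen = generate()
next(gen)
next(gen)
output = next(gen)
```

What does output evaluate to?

Step 1: generate() creates a generator.
Step 2: next(gen) yields 2 (consumed and discarded).
Step 3: next(gen) yields 27 (consumed and discarded).
Step 4: next(gen) yields 11, assigned to output.
Therefore output = 11.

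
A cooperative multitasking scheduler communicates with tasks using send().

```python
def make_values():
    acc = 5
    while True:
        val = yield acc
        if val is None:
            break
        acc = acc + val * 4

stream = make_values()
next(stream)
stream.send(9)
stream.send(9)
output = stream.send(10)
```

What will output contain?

Step 1: next() -> yield acc=5.
Step 2: send(9) -> val=9, acc = 5 + 9*4 = 41, yield 41.
Step 3: send(9) -> val=9, acc = 41 + 9*4 = 77, yield 77.
Step 4: send(10) -> val=10, acc = 77 + 10*4 = 117, yield 117.
Therefore output = 117.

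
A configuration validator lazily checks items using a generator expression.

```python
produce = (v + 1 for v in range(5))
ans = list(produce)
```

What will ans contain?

Step 1: For each v in range(5), compute v+1:
  v=0: 0+1 = 1
  v=1: 1+1 = 2
  v=2: 2+1 = 3
  v=3: 3+1 = 4
  v=4: 4+1 = 5
Therefore ans = [1, 2, 3, 4, 5].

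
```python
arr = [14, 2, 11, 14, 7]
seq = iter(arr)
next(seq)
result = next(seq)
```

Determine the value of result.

Step 1: Create iterator over [14, 2, 11, 14, 7].
Step 2: next() consumes 14.
Step 3: next() returns 2.
Therefore result = 2.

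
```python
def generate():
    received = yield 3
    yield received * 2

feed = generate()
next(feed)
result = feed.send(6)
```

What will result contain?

Step 1: next(feed) advances to first yield, producing 3.
Step 2: send(6) resumes, received = 6.
Step 3: yield received * 2 = 6 * 2 = 12.
Therefore result = 12.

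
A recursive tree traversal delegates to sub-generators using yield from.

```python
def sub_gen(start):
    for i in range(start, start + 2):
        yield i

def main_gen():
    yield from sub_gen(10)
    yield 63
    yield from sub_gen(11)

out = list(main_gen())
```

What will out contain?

Step 1: main_gen() delegates to sub_gen(10):
  yield 10
  yield 11
Step 2: yield 63
Step 3: Delegates to sub_gen(11):
  yield 11
  yield 12
Therefore out = [10, 11, 63, 11, 12].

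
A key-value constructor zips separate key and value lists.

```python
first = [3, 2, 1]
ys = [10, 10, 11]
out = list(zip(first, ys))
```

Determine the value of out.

Step 1: zip pairs elements at same index:
  Index 0: (3, 10)
  Index 1: (2, 10)
  Index 2: (1, 11)
Therefore out = [(3, 10), (2, 10), (1, 11)].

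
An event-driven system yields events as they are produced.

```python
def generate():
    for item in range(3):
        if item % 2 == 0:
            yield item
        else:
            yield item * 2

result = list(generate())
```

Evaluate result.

Step 1: For each item in range(3), yield item if even, else item*2:
  item=0 (even): yield 0
  item=1 (odd): yield 1*2 = 2
  item=2 (even): yield 2
Therefore result = [0, 2, 2].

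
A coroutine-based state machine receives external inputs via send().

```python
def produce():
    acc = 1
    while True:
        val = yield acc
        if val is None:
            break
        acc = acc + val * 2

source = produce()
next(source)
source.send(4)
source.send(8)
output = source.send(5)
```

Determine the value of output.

Step 1: next() -> yield acc=1.
Step 2: send(4) -> val=4, acc = 1 + 4*2 = 9, yield 9.
Step 3: send(8) -> val=8, acc = 9 + 8*2 = 25, yield 25.
Step 4: send(5) -> val=5, acc = 25 + 5*2 = 35, yield 35.
Therefore output = 35.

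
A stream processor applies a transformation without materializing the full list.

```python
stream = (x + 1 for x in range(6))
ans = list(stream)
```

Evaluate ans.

Step 1: For each x in range(6), compute x+1:
  x=0: 0+1 = 1
  x=1: 1+1 = 2
  x=2: 2+1 = 3
  x=3: 3+1 = 4
  x=4: 4+1 = 5
  x=5: 5+1 = 6
Therefore ans = [1, 2, 3, 4, 5, 6].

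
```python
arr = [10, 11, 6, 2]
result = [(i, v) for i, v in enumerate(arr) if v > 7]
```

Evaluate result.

Step 1: Filter enumerate([10, 11, 6, 2]) keeping v > 7:
  (0, 10): 10 > 7, included
  (1, 11): 11 > 7, included
  (2, 6): 6 <= 7, excluded
  (3, 2): 2 <= 7, excluded
Therefore result = [(0, 10), (1, 11)].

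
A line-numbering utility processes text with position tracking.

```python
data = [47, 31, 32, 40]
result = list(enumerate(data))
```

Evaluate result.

Step 1: enumerate pairs each element with its index:
  (0, 47)
  (1, 31)
  (2, 32)
  (3, 40)
Therefore result = [(0, 47), (1, 31), (2, 32), (3, 40)].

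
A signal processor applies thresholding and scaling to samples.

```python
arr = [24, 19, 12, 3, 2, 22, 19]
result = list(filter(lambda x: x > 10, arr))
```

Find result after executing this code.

Step 1: Filter elements > 10:
  24: kept
  19: kept
  12: kept
  3: removed
  2: removed
  22: kept
  19: kept
Therefore result = [24, 19, 12, 22, 19].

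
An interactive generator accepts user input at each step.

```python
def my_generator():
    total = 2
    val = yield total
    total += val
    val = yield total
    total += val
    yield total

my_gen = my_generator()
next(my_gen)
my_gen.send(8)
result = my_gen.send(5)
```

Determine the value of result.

Step 1: next() -> yield total=2.
Step 2: send(8) -> val=8, total = 2+8 = 10, yield 10.
Step 3: send(5) -> val=5, total = 10+5 = 15, yield 15.
Therefore result = 15.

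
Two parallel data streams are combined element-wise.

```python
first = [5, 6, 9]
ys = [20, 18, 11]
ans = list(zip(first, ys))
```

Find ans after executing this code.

Step 1: zip pairs elements at same index:
  Index 0: (5, 20)
  Index 1: (6, 18)
  Index 2: (9, 11)
Therefore ans = [(5, 20), (6, 18), (9, 11)].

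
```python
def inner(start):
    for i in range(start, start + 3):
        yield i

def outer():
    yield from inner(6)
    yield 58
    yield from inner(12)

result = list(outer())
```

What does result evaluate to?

Step 1: outer() delegates to inner(6):
  yield 6
  yield 7
  yield 8
Step 2: yield 58
Step 3: Delegates to inner(12):
  yield 12
  yield 13
  yield 14
Therefore result = [6, 7, 8, 58, 12, 13, 14].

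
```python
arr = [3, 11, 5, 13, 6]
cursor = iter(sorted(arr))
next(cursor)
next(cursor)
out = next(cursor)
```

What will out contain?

Step 1: sorted([3, 11, 5, 13, 6]) = [3, 5, 6, 11, 13].
Step 2: Create iterator and skip 2 elements.
Step 3: next() returns 6.
Therefore out = 6.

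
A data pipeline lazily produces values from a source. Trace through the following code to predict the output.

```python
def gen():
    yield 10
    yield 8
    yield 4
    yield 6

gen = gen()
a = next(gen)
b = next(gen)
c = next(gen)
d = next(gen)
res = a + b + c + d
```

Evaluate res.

Step 1: Create generator and consume all values:
  a = next(gen) = 10
  b = next(gen) = 8
  c = next(gen) = 4
  d = next(gen) = 6
Step 2: res = 10 + 8 + 4 + 6 = 28.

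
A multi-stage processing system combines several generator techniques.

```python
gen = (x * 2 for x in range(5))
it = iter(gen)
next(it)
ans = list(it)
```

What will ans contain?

Step 1: Generator produces [0, 2, 4, 6, 8].
Step 2: next(it) consumes first element (0).
Step 3: list(it) collects remaining: [2, 4, 6, 8].
Therefore ans = [2, 4, 6, 8].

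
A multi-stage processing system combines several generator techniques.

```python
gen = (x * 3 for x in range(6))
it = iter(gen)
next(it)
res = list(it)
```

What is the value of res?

Step 1: Generator produces [0, 3, 6, 9, 12, 15].
Step 2: next(it) consumes first element (0).
Step 3: list(it) collects remaining: [3, 6, 9, 12, 15].
Therefore res = [3, 6, 9, 12, 15].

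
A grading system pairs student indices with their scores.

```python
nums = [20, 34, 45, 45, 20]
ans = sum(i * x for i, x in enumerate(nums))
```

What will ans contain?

Step 1: Compute i * x for each (i, x) in enumerate([20, 34, 45, 45, 20]):
  i=0, x=20: 0*20 = 0
  i=1, x=34: 1*34 = 34
  i=2, x=45: 2*45 = 90
  i=3, x=45: 3*45 = 135
  i=4, x=20: 4*20 = 80
Step 2: sum = 0 + 34 + 90 + 135 + 80 = 339.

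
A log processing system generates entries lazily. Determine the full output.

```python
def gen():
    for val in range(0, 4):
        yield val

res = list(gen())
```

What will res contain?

Step 1: The generator yields each value from range(0, 4).
Step 2: list() consumes all yields: [0, 1, 2, 3].
Therefore res = [0, 1, 2, 3].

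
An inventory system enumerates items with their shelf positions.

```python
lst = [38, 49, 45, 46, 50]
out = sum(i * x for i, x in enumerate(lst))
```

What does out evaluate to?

Step 1: Compute i * x for each (i, x) in enumerate([38, 49, 45, 46, 50]):
  i=0, x=38: 0*38 = 0
  i=1, x=49: 1*49 = 49
  i=2, x=45: 2*45 = 90
  i=3, x=46: 3*46 = 138
  i=4, x=50: 4*50 = 200
Step 2: sum = 0 + 49 + 90 + 138 + 200 = 477.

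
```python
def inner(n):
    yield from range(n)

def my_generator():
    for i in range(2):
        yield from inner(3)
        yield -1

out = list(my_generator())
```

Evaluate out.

Step 1: For each i in range(2):
  i=0: yield from inner(3) -> [0, 1, 2], then yield -1
  i=1: yield from inner(3) -> [0, 1, 2], then yield -1
Therefore out = [0, 1, 2, -1, 0, 1, 2, -1].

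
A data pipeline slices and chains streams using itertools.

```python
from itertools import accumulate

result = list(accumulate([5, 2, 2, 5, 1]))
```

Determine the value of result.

Step 1: accumulate computes running sums:
  + 5 = 5
  + 2 = 7
  + 2 = 9
  + 5 = 14
  + 1 = 15
Therefore result = [5, 7, 9, 14, 15].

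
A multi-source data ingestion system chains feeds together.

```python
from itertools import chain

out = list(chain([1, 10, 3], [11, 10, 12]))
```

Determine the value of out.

Step 1: chain() concatenates iterables: [1, 10, 3] + [11, 10, 12].
Therefore out = [1, 10, 3, 11, 10, 12].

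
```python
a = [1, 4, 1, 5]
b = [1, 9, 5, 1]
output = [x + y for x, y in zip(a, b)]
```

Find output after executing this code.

Step 1: Add corresponding elements:
  1 + 1 = 2
  4 + 9 = 13
  1 + 5 = 6
  5 + 1 = 6
Therefore output = [2, 13, 6, 6].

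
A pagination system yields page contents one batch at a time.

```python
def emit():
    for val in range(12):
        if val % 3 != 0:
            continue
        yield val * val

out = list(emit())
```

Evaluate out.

Step 1: Only yield val**2 when val is divisible by 3:
  val=0: 0 % 3 == 0, yield 0**2 = 0
  val=3: 3 % 3 == 0, yield 3**2 = 9
  val=6: 6 % 3 == 0, yield 6**2 = 36
  val=9: 9 % 3 == 0, yield 9**2 = 81
Therefore out = [0, 9, 36, 81].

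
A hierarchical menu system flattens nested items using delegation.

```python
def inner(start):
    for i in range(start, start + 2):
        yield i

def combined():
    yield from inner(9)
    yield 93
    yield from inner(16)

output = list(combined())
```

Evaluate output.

Step 1: combined() delegates to inner(9):
  yield 9
  yield 10
Step 2: yield 93
Step 3: Delegates to inner(16):
  yield 16
  yield 17
Therefore output = [9, 10, 93, 16, 17].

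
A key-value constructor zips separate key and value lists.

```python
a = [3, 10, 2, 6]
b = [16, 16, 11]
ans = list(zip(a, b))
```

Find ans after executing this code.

Step 1: zip stops at shortest (len(a)=4, len(b)=3):
  Index 0: (3, 16)
  Index 1: (10, 16)
  Index 2: (2, 11)
Step 2: Last element of a (6) has no pair, dropped.
Therefore ans = [(3, 16), (10, 16), (2, 11)].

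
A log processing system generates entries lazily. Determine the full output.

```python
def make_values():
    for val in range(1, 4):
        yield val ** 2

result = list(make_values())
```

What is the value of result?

Step 1: For each val in range(1, 4), yield val**2:
  val=1: yield 1**2 = 1
  val=2: yield 2**2 = 4
  val=3: yield 3**2 = 9
Therefore result = [1, 4, 9].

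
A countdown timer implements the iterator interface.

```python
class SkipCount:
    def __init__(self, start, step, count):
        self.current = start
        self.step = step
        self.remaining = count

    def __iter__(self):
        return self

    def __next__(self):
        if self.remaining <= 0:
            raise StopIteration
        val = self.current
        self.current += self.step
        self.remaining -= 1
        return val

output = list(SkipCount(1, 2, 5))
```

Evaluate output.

Step 1: SkipCount starts at 1, increments by 2, for 5 steps:
  Yield 1, then current += 2
  Yield 3, then current += 2
  Yield 5, then current += 2
  Yield 7, then current += 2
  Yield 9, then current += 2
Therefore output = [1, 3, 5, 7, 9].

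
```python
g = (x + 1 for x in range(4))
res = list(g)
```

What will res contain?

Step 1: For each x in range(4), compute x+1:
  x=0: 0+1 = 1
  x=1: 1+1 = 2
  x=2: 2+1 = 3
  x=3: 3+1 = 4
Therefore res = [1, 2, 3, 4].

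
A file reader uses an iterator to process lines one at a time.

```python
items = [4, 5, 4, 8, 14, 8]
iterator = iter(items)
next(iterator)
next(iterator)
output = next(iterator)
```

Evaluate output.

Step 1: Create iterator over [4, 5, 4, 8, 14, 8].
Step 2: next() consumes 4.
Step 3: next() consumes 5.
Step 4: next() returns 4.
Therefore output = 4.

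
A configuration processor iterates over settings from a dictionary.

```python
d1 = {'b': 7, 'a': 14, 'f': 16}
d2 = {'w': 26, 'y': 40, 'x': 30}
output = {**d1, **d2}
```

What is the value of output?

Step 1: Merge d1 and d2 (d2 values override on key conflicts).
Step 2: d1 has keys ['b', 'a', 'f'], d2 has keys ['w', 'y', 'x'].
Therefore output = {'b': 7, 'a': 14, 'f': 16, 'w': 26, 'y': 40, 'x': 30}.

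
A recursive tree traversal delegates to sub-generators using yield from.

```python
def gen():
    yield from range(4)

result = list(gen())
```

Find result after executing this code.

Step 1: yield from delegates to the iterable, yielding each element.
Step 2: Collected values: [0, 1, 2, 3].
Therefore result = [0, 1, 2, 3].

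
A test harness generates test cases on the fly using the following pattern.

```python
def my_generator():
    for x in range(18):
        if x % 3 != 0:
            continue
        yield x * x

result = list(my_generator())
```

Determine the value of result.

Step 1: Only yield x**2 when x is divisible by 3:
  x=0: 0 % 3 == 0, yield 0**2 = 0
  x=3: 3 % 3 == 0, yield 3**2 = 9
  x=6: 6 % 3 == 0, yield 6**2 = 36
  x=9: 9 % 3 == 0, yield 9**2 = 81
  x=12: 12 % 3 == 0, yield 12**2 = 144
  x=15: 15 % 3 == 0, yield 15**2 = 225
Therefore result = [0, 9, 36, 81, 144, 225].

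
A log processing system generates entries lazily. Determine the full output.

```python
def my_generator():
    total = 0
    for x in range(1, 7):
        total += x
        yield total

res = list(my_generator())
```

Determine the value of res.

Step 1: Generator accumulates running sum:
  x=1: total = 1, yield 1
  x=2: total = 3, yield 3
  x=3: total = 6, yield 6
  x=4: total = 10, yield 10
  x=5: total = 15, yield 15
  x=6: total = 21, yield 21
Therefore res = [1, 3, 6, 10, 15, 21].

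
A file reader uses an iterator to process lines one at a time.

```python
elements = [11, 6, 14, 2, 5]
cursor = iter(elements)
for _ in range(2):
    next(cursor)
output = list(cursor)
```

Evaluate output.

Step 1: Create iterator over [11, 6, 14, 2, 5].
Step 2: Advance 2 positions (consuming [11, 6]).
Step 3: list() collects remaining elements: [14, 2, 5].
Therefore output = [14, 2, 5].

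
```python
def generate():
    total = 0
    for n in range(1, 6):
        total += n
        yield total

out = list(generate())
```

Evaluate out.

Step 1: Generator accumulates running sum:
  n=1: total = 1, yield 1
  n=2: total = 3, yield 3
  n=3: total = 6, yield 6
  n=4: total = 10, yield 10
  n=5: total = 15, yield 15
Therefore out = [1, 3, 6, 10, 15].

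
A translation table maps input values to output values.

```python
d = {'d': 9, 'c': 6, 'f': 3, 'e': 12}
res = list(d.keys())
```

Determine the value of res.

Step 1: d.keys() returns the dictionary keys in insertion order.
Therefore res = ['d', 'c', 'f', 'e'].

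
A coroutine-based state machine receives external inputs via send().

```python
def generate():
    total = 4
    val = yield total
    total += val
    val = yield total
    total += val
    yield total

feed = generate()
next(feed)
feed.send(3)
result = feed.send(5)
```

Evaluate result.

Step 1: next() -> yield total=4.
Step 2: send(3) -> val=3, total = 4+3 = 7, yield 7.
Step 3: send(5) -> val=5, total = 7+5 = 12, yield 12.
Therefore result = 12.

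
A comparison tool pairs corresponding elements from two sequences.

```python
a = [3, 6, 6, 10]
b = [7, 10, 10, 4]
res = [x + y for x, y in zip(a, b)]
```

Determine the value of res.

Step 1: Add corresponding elements:
  3 + 7 = 10
  6 + 10 = 16
  6 + 10 = 16
  10 + 4 = 14
Therefore res = [10, 16, 16, 14].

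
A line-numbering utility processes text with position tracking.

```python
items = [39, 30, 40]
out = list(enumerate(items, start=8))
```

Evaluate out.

Step 1: enumerate with start=8:
  (8, 39)
  (9, 30)
  (10, 40)
Therefore out = [(8, 39), (9, 30), (10, 40)].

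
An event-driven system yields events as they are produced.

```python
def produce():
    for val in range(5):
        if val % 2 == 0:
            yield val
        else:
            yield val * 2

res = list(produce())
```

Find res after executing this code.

Step 1: For each val in range(5), yield val if even, else val*2:
  val=0 (even): yield 0
  val=1 (odd): yield 1*2 = 2
  val=2 (even): yield 2
  val=3 (odd): yield 3*2 = 6
  val=4 (even): yield 4
Therefore res = [0, 2, 2, 6, 4].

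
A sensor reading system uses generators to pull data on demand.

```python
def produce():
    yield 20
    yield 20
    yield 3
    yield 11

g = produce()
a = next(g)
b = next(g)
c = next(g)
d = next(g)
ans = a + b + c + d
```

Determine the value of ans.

Step 1: Create generator and consume all values:
  a = next(g) = 20
  b = next(g) = 20
  c = next(g) = 3
  d = next(g) = 11
Step 2: ans = 20 + 20 + 3 + 11 = 54.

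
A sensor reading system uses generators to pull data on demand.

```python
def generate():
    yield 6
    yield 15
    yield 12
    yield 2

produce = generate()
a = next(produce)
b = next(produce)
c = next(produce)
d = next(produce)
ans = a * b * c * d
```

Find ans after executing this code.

Step 1: Create generator and consume all values:
  a = next(produce) = 6
  b = next(produce) = 15
  c = next(produce) = 12
  d = next(produce) = 2
Step 2: ans = 6 * 15 * 12 * 2 = 2160.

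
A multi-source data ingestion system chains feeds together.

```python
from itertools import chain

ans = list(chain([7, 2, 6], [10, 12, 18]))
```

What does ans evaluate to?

Step 1: chain() concatenates iterables: [7, 2, 6] + [10, 12, 18].
Therefore ans = [7, 2, 6, 10, 12, 18].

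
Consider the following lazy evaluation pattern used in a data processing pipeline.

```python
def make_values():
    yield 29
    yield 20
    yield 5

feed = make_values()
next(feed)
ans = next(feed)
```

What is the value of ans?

Step 1: make_values() creates a generator.
Step 2: next(feed) yields 29 (consumed and discarded).
Step 3: next(feed) yields 20, assigned to ans.
Therefore ans = 20.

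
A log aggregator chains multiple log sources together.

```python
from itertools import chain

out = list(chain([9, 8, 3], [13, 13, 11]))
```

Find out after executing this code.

Step 1: chain() concatenates iterables: [9, 8, 3] + [13, 13, 11].
Therefore out = [9, 8, 3, 13, 13, 11].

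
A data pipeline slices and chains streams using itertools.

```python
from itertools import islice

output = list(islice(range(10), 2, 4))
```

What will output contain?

Step 1: islice(range(10), 2, 4) takes elements at indices [2, 4).
Step 2: Elements: [2, 3].
Therefore output = [2, 3].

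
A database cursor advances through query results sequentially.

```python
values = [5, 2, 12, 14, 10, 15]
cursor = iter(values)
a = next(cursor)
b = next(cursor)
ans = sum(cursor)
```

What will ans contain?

Step 1: Create iterator over [5, 2, 12, 14, 10, 15].
Step 2: a = next() = 5, b = next() = 2.
Step 3: sum() of remaining [12, 14, 10, 15] = 51.
Therefore ans = 51.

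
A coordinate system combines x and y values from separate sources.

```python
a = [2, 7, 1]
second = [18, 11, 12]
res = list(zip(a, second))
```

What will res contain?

Step 1: zip pairs elements at same index:
  Index 0: (2, 18)
  Index 1: (7, 11)
  Index 2: (1, 12)
Therefore res = [(2, 18), (7, 11), (1, 12)].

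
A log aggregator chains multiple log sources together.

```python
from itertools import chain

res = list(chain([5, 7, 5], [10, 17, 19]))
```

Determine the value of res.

Step 1: chain() concatenates iterables: [5, 7, 5] + [10, 17, 19].
Therefore res = [5, 7, 5, 10, 17, 19].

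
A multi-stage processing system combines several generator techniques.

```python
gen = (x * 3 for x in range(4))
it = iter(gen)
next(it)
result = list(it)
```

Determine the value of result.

Step 1: Generator produces [0, 3, 6, 9].
Step 2: next(it) consumes first element (0).
Step 3: list(it) collects remaining: [3, 6, 9].
Therefore result = [3, 6, 9].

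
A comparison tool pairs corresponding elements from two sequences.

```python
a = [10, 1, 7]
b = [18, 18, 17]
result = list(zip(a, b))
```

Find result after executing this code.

Step 1: zip pairs elements at same index:
  Index 0: (10, 18)
  Index 1: (1, 18)
  Index 2: (7, 17)
Therefore result = [(10, 18), (1, 18), (7, 17)].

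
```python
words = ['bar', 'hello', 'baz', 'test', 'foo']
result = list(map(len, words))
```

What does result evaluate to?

Step 1: Map len() to each word:
  'bar' -> 3
  'hello' -> 5
  'baz' -> 3
  'test' -> 4
  'foo' -> 3
Therefore result = [3, 5, 3, 4, 3].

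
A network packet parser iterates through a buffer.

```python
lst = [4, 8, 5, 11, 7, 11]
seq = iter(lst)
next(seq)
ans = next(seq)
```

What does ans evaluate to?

Step 1: Create iterator over [4, 8, 5, 11, 7, 11].
Step 2: next() consumes 4.
Step 3: next() returns 8.
Therefore ans = 8.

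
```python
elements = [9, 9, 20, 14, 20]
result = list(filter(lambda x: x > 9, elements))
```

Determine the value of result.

Step 1: Filter elements > 9:
  9: removed
  9: removed
  20: kept
  14: kept
  20: kept
Therefore result = [20, 14, 20].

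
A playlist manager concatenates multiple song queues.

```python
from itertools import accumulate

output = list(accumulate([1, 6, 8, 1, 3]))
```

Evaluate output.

Step 1: accumulate computes running sums:
  + 1 = 1
  + 6 = 7
  + 8 = 15
  + 1 = 16
  + 3 = 19
Therefore output = [1, 7, 15, 16, 19].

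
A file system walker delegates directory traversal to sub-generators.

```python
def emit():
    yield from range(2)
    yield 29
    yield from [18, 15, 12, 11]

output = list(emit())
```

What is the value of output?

Step 1: Trace yields in order:
  yield 0
  yield 1
  yield 29
  yield 18
  yield 15
  yield 12
  yield 11
Therefore output = [0, 1, 29, 18, 15, 12, 11].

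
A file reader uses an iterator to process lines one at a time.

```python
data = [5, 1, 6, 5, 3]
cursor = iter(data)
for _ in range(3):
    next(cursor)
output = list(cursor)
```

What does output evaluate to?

Step 1: Create iterator over [5, 1, 6, 5, 3].
Step 2: Advance 3 positions (consuming [5, 1, 6]).
Step 3: list() collects remaining elements: [5, 3].
Therefore output = [5, 3].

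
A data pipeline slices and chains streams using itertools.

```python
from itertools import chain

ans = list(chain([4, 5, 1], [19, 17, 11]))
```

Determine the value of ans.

Step 1: chain() concatenates iterables: [4, 5, 1] + [19, 17, 11].
Therefore ans = [4, 5, 1, 19, 17, 11].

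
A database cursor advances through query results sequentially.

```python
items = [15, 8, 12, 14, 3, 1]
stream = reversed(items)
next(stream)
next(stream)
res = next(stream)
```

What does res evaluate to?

Step 1: reversed([15, 8, 12, 14, 3, 1]) gives iterator: [1, 3, 14, 12, 8, 15].
Step 2: First next() = 1, second next() = 3.
Step 3: Third next() = 14.
Therefore res = 14.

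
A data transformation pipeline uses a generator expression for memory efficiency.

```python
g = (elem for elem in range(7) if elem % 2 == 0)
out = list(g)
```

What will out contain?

Step 1: Filter range(7) keeping only even values:
  elem=0: even, included
  elem=1: odd, excluded
  elem=2: even, included
  elem=3: odd, excluded
  elem=4: even, included
  elem=5: odd, excluded
  elem=6: even, included
Therefore out = [0, 2, 4, 6].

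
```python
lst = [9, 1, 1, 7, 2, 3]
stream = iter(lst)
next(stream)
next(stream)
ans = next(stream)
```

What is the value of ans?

Step 1: Create iterator over [9, 1, 1, 7, 2, 3].
Step 2: next() consumes 9.
Step 3: next() consumes 1.
Step 4: next() returns 1.
Therefore ans = 1.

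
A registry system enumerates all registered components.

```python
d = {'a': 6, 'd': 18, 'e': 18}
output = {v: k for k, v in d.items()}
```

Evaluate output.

Step 1: Invert dict (swap keys and values):
  'a': 6 -> 6: 'a'
  'd': 18 -> 18: 'd'
  'e': 18 -> 18: 'e'
Therefore output = {6: 'a', 18: 'e'}.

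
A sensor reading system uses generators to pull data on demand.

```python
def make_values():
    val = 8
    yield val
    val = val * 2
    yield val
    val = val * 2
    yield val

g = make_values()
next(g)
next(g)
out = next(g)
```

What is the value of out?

Step 1: Trace through generator execution:
  Yield 1: val starts at 8, yield 8
  Yield 2: val = 8 * 2 = 16, yield 16
  Yield 3: val = 16 * 2 = 32, yield 32
Step 2: First next() gets 8, second next() gets the second value, third next() yields 32.
Therefore out = 32.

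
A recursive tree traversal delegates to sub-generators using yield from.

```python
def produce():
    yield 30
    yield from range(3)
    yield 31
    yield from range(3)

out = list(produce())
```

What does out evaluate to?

Step 1: Trace yields in order:
  yield 30
  yield 0
  yield 1
  yield 2
  yield 31
  yield 0
  yield 1
  yield 2
Therefore out = [30, 0, 1, 2, 31, 0, 1, 2].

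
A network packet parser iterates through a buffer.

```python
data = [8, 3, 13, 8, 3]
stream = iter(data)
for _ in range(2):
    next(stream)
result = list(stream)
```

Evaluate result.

Step 1: Create iterator over [8, 3, 13, 8, 3].
Step 2: Advance 2 positions (consuming [8, 3]).
Step 3: list() collects remaining elements: [13, 8, 3].
Therefore result = [13, 8, 3].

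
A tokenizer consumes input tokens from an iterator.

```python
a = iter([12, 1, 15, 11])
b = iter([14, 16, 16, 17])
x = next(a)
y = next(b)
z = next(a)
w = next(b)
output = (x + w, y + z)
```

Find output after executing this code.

Step 1: a iterates [12, 1, 15, 11], b iterates [14, 16, 16, 17].
Step 2: x = next(a) = 12, y = next(b) = 14.
Step 3: z = next(a) = 1, w = next(b) = 16.
Step 4: output = (12 + 16, 14 + 1) = (28, 15).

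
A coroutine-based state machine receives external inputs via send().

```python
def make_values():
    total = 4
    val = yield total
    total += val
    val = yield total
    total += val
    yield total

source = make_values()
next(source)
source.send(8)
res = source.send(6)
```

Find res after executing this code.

Step 1: next() -> yield total=4.
Step 2: send(8) -> val=8, total = 4+8 = 12, yield 12.
Step 3: send(6) -> val=6, total = 12+6 = 18, yield 18.
Therefore res = 18.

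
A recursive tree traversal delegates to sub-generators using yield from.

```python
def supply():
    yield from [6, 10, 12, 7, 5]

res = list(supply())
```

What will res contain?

Step 1: yield from delegates to the iterable, yielding each element.
Step 2: Collected values: [6, 10, 12, 7, 5].
Therefore res = [6, 10, 12, 7, 5].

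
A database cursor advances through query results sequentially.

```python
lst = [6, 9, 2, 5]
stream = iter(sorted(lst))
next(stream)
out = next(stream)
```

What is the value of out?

Step 1: sorted([6, 9, 2, 5]) = [2, 5, 6, 9].
Step 2: Create iterator and skip 1 elements.
Step 3: next() returns 5.
Therefore out = 5.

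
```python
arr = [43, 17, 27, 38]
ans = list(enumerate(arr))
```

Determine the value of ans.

Step 1: enumerate pairs each element with its index:
  (0, 43)
  (1, 17)
  (2, 27)
  (3, 38)
Therefore ans = [(0, 43), (1, 17), (2, 27), (3, 38)].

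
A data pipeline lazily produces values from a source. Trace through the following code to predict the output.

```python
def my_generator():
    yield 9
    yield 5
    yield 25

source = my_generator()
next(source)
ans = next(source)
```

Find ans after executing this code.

Step 1: my_generator() creates a generator.
Step 2: next(source) yields 9 (consumed and discarded).
Step 3: next(source) yields 5, assigned to ans.
Therefore ans = 5.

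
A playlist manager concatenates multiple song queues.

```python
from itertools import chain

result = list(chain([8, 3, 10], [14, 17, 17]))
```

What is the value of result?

Step 1: chain() concatenates iterables: [8, 3, 10] + [14, 17, 17].
Therefore result = [8, 3, 10, 14, 17, 17].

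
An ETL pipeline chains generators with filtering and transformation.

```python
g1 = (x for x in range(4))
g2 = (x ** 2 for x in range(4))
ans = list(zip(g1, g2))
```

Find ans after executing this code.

Step 1: g1 produces [0, 1, 2, 3].
Step 2: g2 produces [0, 1, 4, 9].
Step 3: zip pairs them: [(0, 0), (1, 1), (2, 4), (3, 9)].
Therefore ans = [(0, 0), (1, 1), (2, 4), (3, 9)].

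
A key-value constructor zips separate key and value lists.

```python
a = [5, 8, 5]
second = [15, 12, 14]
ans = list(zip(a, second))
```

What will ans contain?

Step 1: zip pairs elements at same index:
  Index 0: (5, 15)
  Index 1: (8, 12)
  Index 2: (5, 14)
Therefore ans = [(5, 15), (8, 12), (5, 14)].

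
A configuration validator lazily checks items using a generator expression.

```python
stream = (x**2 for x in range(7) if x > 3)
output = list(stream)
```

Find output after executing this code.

Step 1: For range(7), keep x > 3, then square:
  x=0: 0 <= 3, excluded
  x=1: 1 <= 3, excluded
  x=2: 2 <= 3, excluded
  x=3: 3 <= 3, excluded
  x=4: 4 > 3, yield 4**2 = 16
  x=5: 5 > 3, yield 5**2 = 25
  x=6: 6 > 3, yield 6**2 = 36
Therefore output = [16, 25, 36].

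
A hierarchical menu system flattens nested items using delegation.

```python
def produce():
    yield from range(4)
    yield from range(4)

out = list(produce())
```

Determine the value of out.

Step 1: Trace yields in order:
  yield 0
  yield 1
  yield 2
  yield 3
  yield 0
  yield 1
  yield 2
  yield 3
Therefore out = [0, 1, 2, 3, 0, 1, 2, 3].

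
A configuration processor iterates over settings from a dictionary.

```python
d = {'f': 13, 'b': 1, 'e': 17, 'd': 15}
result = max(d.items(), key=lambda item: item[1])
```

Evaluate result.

Step 1: Find item with maximum value:
  ('f', 13)
  ('b', 1)
  ('e', 17)
  ('d', 15)
Step 2: Maximum value is 17 at key 'e'.
Therefore result = ('e', 17).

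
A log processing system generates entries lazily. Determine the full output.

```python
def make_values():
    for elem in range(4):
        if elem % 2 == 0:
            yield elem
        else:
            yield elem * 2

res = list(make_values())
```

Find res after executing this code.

Step 1: For each elem in range(4), yield elem if even, else elem*2:
  elem=0 (even): yield 0
  elem=1 (odd): yield 1*2 = 2
  elem=2 (even): yield 2
  elem=3 (odd): yield 3*2 = 6
Therefore res = [0, 2, 2, 6].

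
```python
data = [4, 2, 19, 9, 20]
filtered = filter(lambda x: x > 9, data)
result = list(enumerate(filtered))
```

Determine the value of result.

Step 1: Filter [4, 2, 19, 9, 20] for > 9: [19, 20].
Step 2: enumerate re-indexes from 0: [(0, 19), (1, 20)].
Therefore result = [(0, 19), (1, 20)].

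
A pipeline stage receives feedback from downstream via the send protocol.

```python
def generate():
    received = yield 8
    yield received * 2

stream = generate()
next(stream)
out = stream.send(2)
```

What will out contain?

Step 1: next(stream) advances to first yield, producing 8.
Step 2: send(2) resumes, received = 2.
Step 3: yield received * 2 = 2 * 2 = 4.
Therefore out = 4.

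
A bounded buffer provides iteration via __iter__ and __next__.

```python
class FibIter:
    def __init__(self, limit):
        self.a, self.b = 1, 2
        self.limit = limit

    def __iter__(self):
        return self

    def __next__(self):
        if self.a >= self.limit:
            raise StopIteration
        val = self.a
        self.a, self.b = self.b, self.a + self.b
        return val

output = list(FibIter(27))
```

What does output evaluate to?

Step 1: Fibonacci-like sequence (a=1, b=2) until >= 27:
  Yield 1, then a,b = 2,3
  Yield 2, then a,b = 3,5
  Yield 3, then a,b = 5,8
  Yield 5, then a,b = 8,13
  Yield 8, then a,b = 13,21
  Yield 13, then a,b = 21,34
  Yield 21, then a,b = 34,55
Step 2: 34 >= 27, stop.
Therefore output = [1, 2, 3, 5, 8, 13, 21].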